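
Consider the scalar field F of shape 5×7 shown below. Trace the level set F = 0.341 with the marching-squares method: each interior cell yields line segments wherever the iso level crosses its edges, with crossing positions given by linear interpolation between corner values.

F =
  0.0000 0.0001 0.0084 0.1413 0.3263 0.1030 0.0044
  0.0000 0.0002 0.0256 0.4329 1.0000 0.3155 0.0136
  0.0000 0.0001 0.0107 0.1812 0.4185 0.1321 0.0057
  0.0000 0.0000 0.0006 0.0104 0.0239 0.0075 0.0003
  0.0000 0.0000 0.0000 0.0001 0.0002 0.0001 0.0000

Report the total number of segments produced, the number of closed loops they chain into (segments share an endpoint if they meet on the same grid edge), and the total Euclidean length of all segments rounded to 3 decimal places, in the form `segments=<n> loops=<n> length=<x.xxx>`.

cell (0,2): code 0100 → (0.685,3.000)–(1.000,2.774)
cell (0,3): code 1100 → (0.022,4.000)–(0.685,3.000)
cell (0,4): code 1000 → (1.000,4.963)–(0.022,4.000)
cell (1,2): code 0010 → (1.000,2.774)–(1.365,3.000)
cell (1,3): code 0111 → (1.365,3.000)–(2.000,3.673)
cell (1,4): code 1001 → (2.000,4.271)–(1.000,4.963)
cell (2,3): code 0010 → (2.000,3.673)–(2.196,4.000)
cell (2,4): code 0001 → (2.196,4.000)–(2.000,4.271)
total: 8 segments, chained into 1 closed loop(s), length Σ = 6.246260

segments=8 loops=1 length=6.246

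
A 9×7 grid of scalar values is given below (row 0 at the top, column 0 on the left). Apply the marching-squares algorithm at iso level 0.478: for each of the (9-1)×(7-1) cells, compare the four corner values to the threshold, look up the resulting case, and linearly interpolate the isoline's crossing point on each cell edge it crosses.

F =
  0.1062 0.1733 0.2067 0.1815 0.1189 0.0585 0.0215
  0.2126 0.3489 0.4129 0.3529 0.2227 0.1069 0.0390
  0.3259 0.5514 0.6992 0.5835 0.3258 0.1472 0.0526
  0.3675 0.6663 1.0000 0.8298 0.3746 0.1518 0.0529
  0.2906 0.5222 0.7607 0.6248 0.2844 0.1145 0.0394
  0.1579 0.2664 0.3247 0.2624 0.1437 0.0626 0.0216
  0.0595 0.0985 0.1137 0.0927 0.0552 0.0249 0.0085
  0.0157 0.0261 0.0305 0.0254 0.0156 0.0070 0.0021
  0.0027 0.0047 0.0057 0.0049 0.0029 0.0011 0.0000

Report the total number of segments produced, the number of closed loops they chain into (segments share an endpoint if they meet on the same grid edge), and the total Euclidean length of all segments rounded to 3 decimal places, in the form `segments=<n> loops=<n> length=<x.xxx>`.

segments=12 loops=1 length=10.474

cell (1,0): code 0100 → (1.638,1.000)–(2.000,0.675)
cell (1,1): code 1100 → (1.227,2.000)–(1.638,1.000)
cell (1,2): code 1100 → (1.542,3.000)–(1.227,2.000)
cell (1,3): code 1000 → (2.000,3.409)–(1.542,3.000)
cell (2,0): code 0110 → (2.000,0.675)–(3.000,0.370)
cell (2,3): code 1001 → (3.000,3.773)–(2.000,3.409)
cell (3,0): code 0110 → (3.000,0.370)–(4.000,0.809)
cell (3,3): code 1001 → (4.000,3.431)–(3.000,3.773)
cell (4,0): code 0010 → (4.000,0.809)–(4.173,1.000)
cell (4,1): code 0011 → (4.173,1.000)–(4.648,2.000)
cell (4,2): code 0011 → (4.648,2.000)–(4.405,3.000)
cell (4,3): code 0001 → (4.405,3.000)–(4.000,3.431)
total: 12 segments, chained into 1 closed loop(s), length Σ = 10.474420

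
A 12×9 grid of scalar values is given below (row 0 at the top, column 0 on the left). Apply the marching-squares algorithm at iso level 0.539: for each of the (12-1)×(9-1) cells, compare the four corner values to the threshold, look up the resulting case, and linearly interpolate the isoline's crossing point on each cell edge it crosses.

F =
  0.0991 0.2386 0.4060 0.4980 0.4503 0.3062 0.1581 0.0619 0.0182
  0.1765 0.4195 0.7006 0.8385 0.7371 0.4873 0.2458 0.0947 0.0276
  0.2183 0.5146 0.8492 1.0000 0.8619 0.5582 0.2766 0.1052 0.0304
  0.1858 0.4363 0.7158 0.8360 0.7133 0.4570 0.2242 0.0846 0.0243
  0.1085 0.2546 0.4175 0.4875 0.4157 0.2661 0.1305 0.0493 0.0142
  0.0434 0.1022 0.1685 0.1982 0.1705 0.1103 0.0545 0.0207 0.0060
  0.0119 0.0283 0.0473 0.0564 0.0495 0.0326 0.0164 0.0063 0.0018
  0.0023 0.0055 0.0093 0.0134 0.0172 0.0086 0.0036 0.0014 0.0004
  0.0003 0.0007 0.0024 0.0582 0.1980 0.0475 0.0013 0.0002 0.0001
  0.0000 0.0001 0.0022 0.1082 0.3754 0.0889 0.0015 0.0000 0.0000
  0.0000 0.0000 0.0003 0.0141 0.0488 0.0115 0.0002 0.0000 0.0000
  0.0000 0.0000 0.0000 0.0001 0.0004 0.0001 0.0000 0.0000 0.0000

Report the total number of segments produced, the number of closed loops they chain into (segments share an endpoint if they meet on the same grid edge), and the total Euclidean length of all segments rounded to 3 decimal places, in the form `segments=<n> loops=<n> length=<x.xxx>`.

segments=14 loops=1 length=11.962

cell (0,1): code 0100 → (0.451,2.000)–(1.000,1.425)
cell (0,2): code 1100 → (0.120,3.000)–(0.451,2.000)
cell (0,3): code 1100 → (0.309,4.000)–(0.120,3.000)
cell (0,4): code 1000 → (1.000,4.793)–(0.309,4.000)
cell (1,1): code 0110 → (1.000,1.425)–(2.000,1.073)
cell (1,4): code 1101 → (1.729,5.000)–(1.000,4.793)
cell (1,5): code 1000 → (2.000,5.068)–(1.729,5.000)
cell (2,1): code 0110 → (2.000,1.073)–(3.000,1.367)
cell (2,4): code 1011 → (3.000,4.680)–(2.190,5.000)
cell (2,5): code 0001 → (2.190,5.000)–(2.000,5.068)
cell (3,1): code 0010 → (3.000,1.367)–(3.593,2.000)
cell (3,2): code 0011 → (3.593,2.000)–(3.852,3.000)
cell (3,3): code 0011 → (3.852,3.000)–(3.586,4.000)
cell (3,4): code 0001 → (3.586,4.000)–(3.000,4.680)
total: 14 segments, chained into 1 closed loop(s), length Σ = 11.962390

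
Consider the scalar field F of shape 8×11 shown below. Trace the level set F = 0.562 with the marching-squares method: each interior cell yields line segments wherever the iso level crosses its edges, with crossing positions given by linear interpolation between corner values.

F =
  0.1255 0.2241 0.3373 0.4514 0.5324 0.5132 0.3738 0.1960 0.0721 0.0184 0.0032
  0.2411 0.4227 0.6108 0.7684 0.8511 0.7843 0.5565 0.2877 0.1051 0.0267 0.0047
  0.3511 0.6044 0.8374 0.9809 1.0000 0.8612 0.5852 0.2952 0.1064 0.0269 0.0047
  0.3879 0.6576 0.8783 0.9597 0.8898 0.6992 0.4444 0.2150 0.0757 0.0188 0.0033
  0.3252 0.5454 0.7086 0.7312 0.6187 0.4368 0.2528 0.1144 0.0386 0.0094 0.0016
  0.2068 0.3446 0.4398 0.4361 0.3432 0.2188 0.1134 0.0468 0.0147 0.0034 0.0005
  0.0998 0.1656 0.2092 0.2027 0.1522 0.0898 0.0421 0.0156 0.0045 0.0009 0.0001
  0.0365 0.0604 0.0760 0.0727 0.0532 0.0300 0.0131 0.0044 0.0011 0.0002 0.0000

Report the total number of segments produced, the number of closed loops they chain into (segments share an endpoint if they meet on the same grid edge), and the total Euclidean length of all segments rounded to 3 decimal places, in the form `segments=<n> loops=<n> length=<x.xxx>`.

segments=20 loops=1 length=15.426

cell (0,1): code 0100 → (0.822,2.000)–(1.000,1.741)
cell (0,2): code 1100 → (0.349,3.000)–(0.822,2.000)
cell (0,3): code 1100 → (0.093,4.000)–(0.349,3.000)
cell (0,4): code 1100 → (0.180,5.000)–(0.093,4.000)
cell (0,5): code 1000 → (1.000,5.976)–(0.180,5.000)
cell (1,0): code 0100 → (1.767,1.000)–(2.000,0.833)
cell (1,1): code 1110 → (1.000,1.741)–(1.767,1.000)
cell (1,5): code 1101 → (1.192,6.000)–(1.000,5.976)
cell (1,6): code 1000 → (2.000,6.080)–(1.192,6.000)
cell (2,0): code 0110 → (2.000,0.833)–(3.000,0.646)
cell (2,5): code 1011 → (3.000,5.538)–(2.165,6.000)
cell (2,6): code 0001 → (2.165,6.000)–(2.000,6.080)
cell (3,0): code 0010 → (3.000,0.646)–(3.852,1.000)
cell (3,1): code 0111 → (3.852,1.000)–(4.000,1.102)
cell (3,4): code 1011 → (4.000,4.312)–(3.523,5.000)
cell (3,5): code 0001 → (3.523,5.000)–(3.000,5.538)
cell (4,1): code 0010 → (4.000,1.102)–(4.545,2.000)
cell (4,2): code 0011 → (4.545,2.000)–(4.573,3.000)
cell (4,3): code 0011 → (4.573,3.000)–(4.206,4.000)
cell (4,4): code 0001 → (4.206,4.000)–(4.000,4.312)
total: 20 segments, chained into 1 closed loop(s), length Σ = 15.425615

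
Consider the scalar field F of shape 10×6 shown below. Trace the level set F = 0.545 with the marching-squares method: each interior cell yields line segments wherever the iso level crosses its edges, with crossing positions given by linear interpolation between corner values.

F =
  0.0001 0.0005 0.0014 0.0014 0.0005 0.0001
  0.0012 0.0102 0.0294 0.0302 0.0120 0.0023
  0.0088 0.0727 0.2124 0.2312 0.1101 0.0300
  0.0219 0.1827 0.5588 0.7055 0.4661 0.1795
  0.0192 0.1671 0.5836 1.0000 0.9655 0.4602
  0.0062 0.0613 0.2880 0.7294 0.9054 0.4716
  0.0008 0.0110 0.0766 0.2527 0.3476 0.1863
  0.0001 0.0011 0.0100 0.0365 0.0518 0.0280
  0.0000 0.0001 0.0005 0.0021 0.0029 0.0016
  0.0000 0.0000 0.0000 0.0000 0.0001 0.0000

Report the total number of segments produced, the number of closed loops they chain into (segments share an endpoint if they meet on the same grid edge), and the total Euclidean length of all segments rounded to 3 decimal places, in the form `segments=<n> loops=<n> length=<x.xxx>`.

cell (2,1): code 0100 → (2.960,2.000)–(3.000,1.963)
cell (2,2): code 1100 → (2.662,3.000)–(2.960,2.000)
cell (2,3): code 1000 → (3.000,3.670)–(2.662,3.000)
cell (3,1): code 0110 → (3.000,1.963)–(4.000,1.907)
cell (3,3): code 1101 → (3.158,4.000)–(3.000,3.670)
cell (3,4): code 1000 → (4.000,4.832)–(3.158,4.000)
cell (4,1): code 0010 → (4.000,1.907)–(4.131,2.000)
cell (4,2): code 0111 → (4.131,2.000)–(5.000,2.582)
cell (4,4): code 1001 → (5.000,4.831)–(4.000,4.832)
cell (5,2): code 0010 → (5.000,2.582)–(5.387,3.000)
cell (5,3): code 0011 → (5.387,3.000)–(5.646,4.000)
cell (5,4): code 0001 → (5.646,4.000)–(5.000,4.831)
total: 12 segments, chained into 1 closed loop(s), length Σ = 9.261046

segments=12 loops=1 length=9.261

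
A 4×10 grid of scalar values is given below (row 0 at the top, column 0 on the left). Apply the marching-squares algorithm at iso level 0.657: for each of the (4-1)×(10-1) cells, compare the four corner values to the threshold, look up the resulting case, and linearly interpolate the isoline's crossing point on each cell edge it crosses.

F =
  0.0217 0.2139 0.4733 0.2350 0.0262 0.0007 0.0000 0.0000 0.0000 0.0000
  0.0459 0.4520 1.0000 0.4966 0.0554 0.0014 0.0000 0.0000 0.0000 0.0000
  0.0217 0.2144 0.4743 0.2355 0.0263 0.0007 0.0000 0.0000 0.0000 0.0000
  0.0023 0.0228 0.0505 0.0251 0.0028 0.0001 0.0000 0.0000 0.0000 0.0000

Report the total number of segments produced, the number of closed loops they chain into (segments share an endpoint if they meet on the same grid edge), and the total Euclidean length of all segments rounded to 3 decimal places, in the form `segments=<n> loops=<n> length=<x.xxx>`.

cell (0,1): code 0100 → (0.349,2.000)–(1.000,1.374)
cell (0,2): code 1000 → (1.000,2.681)–(0.349,2.000)
cell (1,1): code 0010 → (1.000,1.374)–(1.652,2.000)
cell (1,2): code 0001 → (1.652,2.000)–(1.000,2.681)
total: 4 segments, chained into 1 closed loop(s), length Σ = 3.693300

segments=4 loops=1 length=3.693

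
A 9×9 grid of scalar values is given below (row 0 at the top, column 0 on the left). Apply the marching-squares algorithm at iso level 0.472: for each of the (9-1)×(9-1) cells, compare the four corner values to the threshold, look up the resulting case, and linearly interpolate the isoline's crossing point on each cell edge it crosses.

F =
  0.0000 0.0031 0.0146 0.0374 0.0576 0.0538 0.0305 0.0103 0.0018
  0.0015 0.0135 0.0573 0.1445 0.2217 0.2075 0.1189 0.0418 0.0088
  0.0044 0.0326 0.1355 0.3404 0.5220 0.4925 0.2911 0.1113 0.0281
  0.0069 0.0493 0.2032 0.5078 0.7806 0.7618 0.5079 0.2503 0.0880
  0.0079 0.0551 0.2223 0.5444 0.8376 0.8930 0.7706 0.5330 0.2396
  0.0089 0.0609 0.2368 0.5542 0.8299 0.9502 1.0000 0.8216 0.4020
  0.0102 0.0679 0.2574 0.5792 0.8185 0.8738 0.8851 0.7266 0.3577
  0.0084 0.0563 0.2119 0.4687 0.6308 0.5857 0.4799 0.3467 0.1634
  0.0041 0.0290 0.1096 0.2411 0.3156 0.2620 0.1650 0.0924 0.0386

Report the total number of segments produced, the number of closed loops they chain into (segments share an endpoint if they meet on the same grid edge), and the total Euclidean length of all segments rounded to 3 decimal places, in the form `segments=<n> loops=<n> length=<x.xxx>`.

segments=22 loops=1 length=17.119

cell (1,3): code 0100 → (1.833,4.000)–(2.000,3.725)
cell (1,4): code 1100 → (1.928,5.000)–(1.833,4.000)
cell (1,5): code 1000 → (2.000,5.102)–(1.928,5.000)
cell (2,2): code 0100 → (2.786,3.000)–(3.000,2.882)
cell (2,3): code 1110 → (2.000,3.725)–(2.786,3.000)
cell (2,5): code 1101 → (2.834,6.000)–(2.000,5.102)
cell (2,6): code 1000 → (3.000,6.139)–(2.834,6.000)
cell (3,2): code 0110 → (3.000,2.882)–(4.000,2.775)
cell (3,6): code 1101 → (3.784,7.000)–(3.000,6.139)
cell (3,7): code 1000 → (4.000,7.208)–(3.784,7.000)
cell (4,2): code 0110 → (4.000,2.775)–(5.000,2.741)
cell (4,7): code 1001 → (5.000,7.833)–(4.000,7.208)
cell (5,2): code 0110 → (5.000,2.741)–(6.000,2.667)
cell (5,7): code 1001 → (6.000,7.690)–(5.000,7.833)
cell (6,2): code 0010 → (6.000,2.667)–(6.970,3.000)
cell (6,3): code 0111 → (6.970,3.000)–(7.000,3.020)
cell (6,6): code 1011 → (7.000,6.059)–(6.670,7.000)
cell (6,7): code 0001 → (6.670,7.000)–(6.000,7.690)
cell (7,3): code 0010 → (7.000,3.020)–(7.504,4.000)
cell (7,4): code 0011 → (7.504,4.000)–(7.351,5.000)
cell (7,5): code 0011 → (7.351,5.000)–(7.025,6.000)
cell (7,6): code 0001 → (7.025,6.000)–(7.000,6.059)
total: 22 segments, chained into 1 closed loop(s), length Σ = 17.119237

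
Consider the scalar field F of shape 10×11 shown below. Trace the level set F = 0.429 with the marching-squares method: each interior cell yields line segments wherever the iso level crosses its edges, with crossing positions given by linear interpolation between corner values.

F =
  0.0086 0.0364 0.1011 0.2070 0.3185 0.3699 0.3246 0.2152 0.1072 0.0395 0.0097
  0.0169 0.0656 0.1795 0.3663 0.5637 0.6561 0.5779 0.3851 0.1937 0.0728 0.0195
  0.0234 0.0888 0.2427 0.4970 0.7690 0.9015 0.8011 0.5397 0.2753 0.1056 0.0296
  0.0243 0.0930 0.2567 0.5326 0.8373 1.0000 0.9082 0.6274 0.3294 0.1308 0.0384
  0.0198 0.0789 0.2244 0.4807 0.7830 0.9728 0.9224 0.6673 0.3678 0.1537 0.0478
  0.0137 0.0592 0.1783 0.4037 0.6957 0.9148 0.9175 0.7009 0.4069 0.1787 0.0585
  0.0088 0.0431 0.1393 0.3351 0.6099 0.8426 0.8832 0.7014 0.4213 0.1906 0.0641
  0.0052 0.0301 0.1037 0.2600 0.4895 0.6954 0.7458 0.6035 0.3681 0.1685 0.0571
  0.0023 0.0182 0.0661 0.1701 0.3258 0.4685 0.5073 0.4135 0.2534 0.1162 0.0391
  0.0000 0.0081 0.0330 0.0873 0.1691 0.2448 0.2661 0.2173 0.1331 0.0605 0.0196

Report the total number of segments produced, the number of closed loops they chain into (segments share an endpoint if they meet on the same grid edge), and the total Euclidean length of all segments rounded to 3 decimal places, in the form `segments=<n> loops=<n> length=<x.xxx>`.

segments=26 loops=1 length=21.507

cell (0,3): code 0100 → (0.451,4.000)–(1.000,3.318)
cell (0,4): code 1100 → (0.206,5.000)–(0.451,4.000)
cell (0,5): code 1100 → (0.412,6.000)–(0.206,5.000)
cell (0,6): code 1000 → (1.000,6.772)–(0.412,6.000)
cell (1,2): code 0100 → (1.480,3.000)–(2.000,2.733)
cell (1,3): code 1110 → (1.000,3.318)–(1.480,3.000)
cell (1,6): code 1101 → (1.284,7.000)–(1.000,6.772)
cell (1,7): code 1000 → (2.000,7.419)–(1.284,7.000)
cell (2,2): code 0110 → (2.000,2.733)–(3.000,2.625)
cell (2,7): code 1001 → (3.000,7.666)–(2.000,7.419)
cell (3,2): code 0110 → (3.000,2.625)–(4.000,2.798)
cell (3,7): code 1001 → (4.000,7.796)–(3.000,7.666)
cell (4,2): code 0010 → (4.000,2.798)–(4.671,3.000)
cell (4,3): code 0111 → (4.671,3.000)–(5.000,3.087)
cell (4,7): code 1001 → (5.000,7.925)–(4.000,7.796)
cell (5,3): code 0110 → (5.000,3.087)–(6.000,3.342)
cell (5,7): code 1001 → (6.000,7.973)–(5.000,7.925)
cell (6,3): code 0110 → (6.000,3.342)–(7.000,3.736)
cell (6,7): code 1001 → (7.000,7.741)–(6.000,7.973)
cell (7,3): code 0010 → (7.000,3.736)–(7.370,4.000)
cell (7,4): code 0111 → (7.370,4.000)–(8.000,4.723)
cell (7,6): code 1011 → (8.000,6.835)–(7.918,7.000)
cell (7,7): code 0001 → (7.918,7.000)–(7.000,7.741)
cell (8,4): code 0010 → (8.000,4.723)–(8.177,5.000)
cell (8,5): code 0011 → (8.177,5.000)–(8.325,6.000)
cell (8,6): code 0001 → (8.325,6.000)–(8.000,6.835)
total: 26 segments, chained into 1 closed loop(s), length Σ = 21.506516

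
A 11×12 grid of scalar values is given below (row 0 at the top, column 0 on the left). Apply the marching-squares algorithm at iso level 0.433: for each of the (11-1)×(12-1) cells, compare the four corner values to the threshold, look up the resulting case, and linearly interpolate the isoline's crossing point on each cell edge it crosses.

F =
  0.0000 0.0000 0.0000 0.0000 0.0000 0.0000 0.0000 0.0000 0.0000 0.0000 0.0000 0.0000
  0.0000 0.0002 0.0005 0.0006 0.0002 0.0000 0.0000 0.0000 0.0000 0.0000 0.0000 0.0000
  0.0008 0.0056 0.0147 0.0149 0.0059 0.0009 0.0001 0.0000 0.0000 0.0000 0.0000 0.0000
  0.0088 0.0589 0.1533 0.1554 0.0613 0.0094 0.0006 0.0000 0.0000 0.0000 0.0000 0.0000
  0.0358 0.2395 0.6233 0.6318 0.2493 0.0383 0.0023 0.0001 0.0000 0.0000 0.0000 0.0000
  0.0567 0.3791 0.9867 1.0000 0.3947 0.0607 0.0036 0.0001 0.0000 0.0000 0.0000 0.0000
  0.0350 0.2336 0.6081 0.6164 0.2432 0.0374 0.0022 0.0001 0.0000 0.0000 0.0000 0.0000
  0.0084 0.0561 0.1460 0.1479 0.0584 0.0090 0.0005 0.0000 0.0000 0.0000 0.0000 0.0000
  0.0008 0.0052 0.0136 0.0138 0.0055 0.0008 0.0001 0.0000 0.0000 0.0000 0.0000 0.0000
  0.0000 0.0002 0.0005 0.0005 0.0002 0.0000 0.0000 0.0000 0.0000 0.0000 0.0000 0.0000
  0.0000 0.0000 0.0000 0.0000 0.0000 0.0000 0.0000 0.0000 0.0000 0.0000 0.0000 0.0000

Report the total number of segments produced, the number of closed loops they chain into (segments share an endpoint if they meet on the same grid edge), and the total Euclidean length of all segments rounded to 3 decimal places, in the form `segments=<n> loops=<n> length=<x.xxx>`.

segments=10 loops=1 length=8.892

cell (3,1): code 0100 → (3.595,2.000)–(4.000,1.504)
cell (3,2): code 1100 → (3.583,3.000)–(3.595,2.000)
cell (3,3): code 1000 → (4.000,3.520)–(3.583,3.000)
cell (4,1): code 0110 → (4.000,1.504)–(5.000,1.089)
cell (4,3): code 1001 → (5.000,3.937)–(4.000,3.520)
cell (5,1): code 0110 → (5.000,1.089)–(6.000,1.532)
cell (5,3): code 1001 → (6.000,3.491)–(5.000,3.937)
cell (6,1): code 0010 → (6.000,1.532)–(6.379,2.000)
cell (6,2): code 0011 → (6.379,2.000)–(6.391,3.000)
cell (6,3): code 0001 → (6.391,3.000)–(6.000,3.491)
total: 10 segments, chained into 1 closed loop(s), length Σ = 8.891962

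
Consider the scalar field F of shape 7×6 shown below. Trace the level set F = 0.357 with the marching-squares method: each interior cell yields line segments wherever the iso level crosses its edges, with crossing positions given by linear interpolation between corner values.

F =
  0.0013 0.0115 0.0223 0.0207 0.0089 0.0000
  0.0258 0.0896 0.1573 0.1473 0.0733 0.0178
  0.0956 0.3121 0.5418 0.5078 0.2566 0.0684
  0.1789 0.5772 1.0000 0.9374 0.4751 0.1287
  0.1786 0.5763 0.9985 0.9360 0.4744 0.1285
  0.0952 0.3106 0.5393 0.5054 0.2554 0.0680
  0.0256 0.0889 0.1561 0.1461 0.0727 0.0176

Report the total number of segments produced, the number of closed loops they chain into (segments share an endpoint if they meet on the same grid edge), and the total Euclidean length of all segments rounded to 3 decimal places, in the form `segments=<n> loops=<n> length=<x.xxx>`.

cell (1,1): code 0100 → (1.519,2.000)–(2.000,1.195)
cell (1,2): code 1100 → (1.582,3.000)–(1.519,2.000)
cell (1,3): code 1000 → (2.000,3.600)–(1.582,3.000)
cell (2,0): code 0100 → (2.169,1.000)–(3.000,0.447)
cell (2,1): code 1110 → (2.000,1.195)–(2.169,1.000)
cell (2,3): code 1101 → (2.459,4.000)–(2.000,3.600)
cell (2,4): code 1000 → (3.000,4.341)–(2.459,4.000)
cell (3,0): code 0110 → (3.000,0.447)–(4.000,0.449)
cell (3,4): code 1001 → (4.000,4.339)–(3.000,4.341)
cell (4,0): code 0010 → (4.000,0.449)–(4.825,1.000)
cell (4,1): code 0111 → (4.825,1.000)–(5.000,1.203)
cell (4,3): code 1011 → (5.000,3.594)–(4.536,4.000)
cell (4,4): code 0001 → (4.536,4.000)–(4.000,4.339)
cell (5,1): code 0010 → (5.000,1.203)–(5.476,2.000)
cell (5,2): code 0011 → (5.476,2.000)–(5.413,3.000)
cell (5,3): code 0001 → (5.413,3.000)–(5.000,3.594)
total: 16 segments, chained into 1 closed loop(s), length Σ = 12.340222

segments=16 loops=1 length=12.340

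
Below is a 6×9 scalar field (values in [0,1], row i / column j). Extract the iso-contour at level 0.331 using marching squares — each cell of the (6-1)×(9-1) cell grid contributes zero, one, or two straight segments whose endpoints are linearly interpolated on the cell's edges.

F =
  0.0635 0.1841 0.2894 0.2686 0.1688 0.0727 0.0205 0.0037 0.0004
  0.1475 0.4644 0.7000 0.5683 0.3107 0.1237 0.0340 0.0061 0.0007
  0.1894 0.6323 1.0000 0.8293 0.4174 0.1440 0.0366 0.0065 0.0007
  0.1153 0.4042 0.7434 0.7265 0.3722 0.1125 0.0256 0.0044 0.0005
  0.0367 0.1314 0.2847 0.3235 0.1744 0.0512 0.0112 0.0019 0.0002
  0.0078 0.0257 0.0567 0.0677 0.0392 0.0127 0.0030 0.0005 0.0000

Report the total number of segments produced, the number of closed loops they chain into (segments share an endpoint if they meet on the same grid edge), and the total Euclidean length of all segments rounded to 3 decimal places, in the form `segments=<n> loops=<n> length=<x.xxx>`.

segments=14 loops=1 length=12.230

cell (0,0): code 0100 → (0.524,1.000)–(1.000,0.579)
cell (0,1): code 1100 → (0.101,2.000)–(0.524,1.000)
cell (0,2): code 1100 → (0.208,3.000)–(0.101,2.000)
cell (0,3): code 1000 → (1.000,3.921)–(0.208,3.000)
cell (1,0): code 0110 → (1.000,0.579)–(2.000,0.320)
cell (1,3): code 1101 → (1.190,4.000)–(1.000,3.921)
cell (1,4): code 1000 → (2.000,4.316)–(1.190,4.000)
cell (2,0): code 0110 → (2.000,0.320)–(3.000,0.747)
cell (2,4): code 1001 → (3.000,4.159)–(2.000,4.316)
cell (3,0): code 0010 → (3.000,0.747)–(3.268,1.000)
cell (3,1): code 0011 → (3.268,1.000)–(3.899,2.000)
cell (3,2): code 0011 → (3.899,2.000)–(3.981,3.000)
cell (3,3): code 0011 → (3.981,3.000)–(3.208,4.000)
cell (3,4): code 0001 → (3.208,4.000)–(3.000,4.159)
total: 14 segments, chained into 1 closed loop(s), length Σ = 12.229894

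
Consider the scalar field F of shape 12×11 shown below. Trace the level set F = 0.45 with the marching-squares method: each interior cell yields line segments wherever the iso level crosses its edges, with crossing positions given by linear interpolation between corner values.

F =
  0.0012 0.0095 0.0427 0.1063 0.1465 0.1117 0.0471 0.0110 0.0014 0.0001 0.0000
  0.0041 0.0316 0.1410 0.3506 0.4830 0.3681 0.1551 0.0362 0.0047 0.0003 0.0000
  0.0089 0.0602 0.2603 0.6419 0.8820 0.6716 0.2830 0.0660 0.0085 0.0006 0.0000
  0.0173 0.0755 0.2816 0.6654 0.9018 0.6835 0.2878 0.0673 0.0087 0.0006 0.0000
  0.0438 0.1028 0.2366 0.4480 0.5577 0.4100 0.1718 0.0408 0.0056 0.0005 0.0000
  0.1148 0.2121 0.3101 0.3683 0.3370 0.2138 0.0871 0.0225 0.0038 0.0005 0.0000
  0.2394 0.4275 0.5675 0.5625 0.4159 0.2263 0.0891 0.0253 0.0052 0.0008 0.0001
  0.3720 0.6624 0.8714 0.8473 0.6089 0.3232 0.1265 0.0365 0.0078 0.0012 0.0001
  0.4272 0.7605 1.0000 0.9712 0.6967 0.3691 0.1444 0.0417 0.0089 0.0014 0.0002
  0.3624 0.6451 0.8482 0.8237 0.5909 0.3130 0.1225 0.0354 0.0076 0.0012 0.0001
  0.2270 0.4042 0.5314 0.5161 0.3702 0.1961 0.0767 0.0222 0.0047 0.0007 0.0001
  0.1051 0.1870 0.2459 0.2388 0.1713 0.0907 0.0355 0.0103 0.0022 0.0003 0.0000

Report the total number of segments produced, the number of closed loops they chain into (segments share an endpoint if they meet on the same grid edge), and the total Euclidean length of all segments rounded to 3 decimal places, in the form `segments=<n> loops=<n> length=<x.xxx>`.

cell (0,3): code 0100 → (0.902,4.000)–(1.000,3.751)
cell (0,4): code 1000 → (1.000,4.287)–(0.902,4.000)
cell (1,2): code 0100 → (1.341,3.000)–(2.000,2.497)
cell (1,3): code 1110 → (1.000,3.751)–(1.341,3.000)
cell (1,4): code 1101 → (1.270,5.000)–(1.000,4.287)
cell (1,5): code 1000 → (2.000,5.570)–(1.270,5.000)
cell (2,2): code 0110 → (2.000,2.497)–(3.000,2.439)
cell (2,5): code 1001 → (3.000,5.590)–(2.000,5.570)
cell (3,2): code 0010 → (3.000,2.439)–(3.991,3.000)
cell (3,3): code 0111 → (3.991,3.000)–(4.000,3.018)
cell (3,4): code 1011 → (4.000,4.729)–(3.854,5.000)
cell (3,5): code 0001 → (3.854,5.000)–(3.000,5.590)
cell (4,3): code 0010 → (4.000,3.018)–(4.488,4.000)
cell (4,4): code 0001 → (4.488,4.000)–(4.000,4.729)
cell (5,1): code 0100 → (5.544,2.000)–(6.000,1.161)
cell (5,2): code 1100 → (5.421,3.000)–(5.544,2.000)
cell (5,3): code 1000 → (6.000,3.767)–(5.421,3.000)
cell (6,0): code 0100 → (6.096,1.000)–(7.000,0.269)
cell (6,1): code 1110 → (6.000,1.161)–(6.096,1.000)
cell (6,3): code 1101 → (6.177,4.000)–(6.000,3.767)
cell (6,4): code 1000 → (7.000,4.556)–(6.177,4.000)
cell (7,0): code 0110 → (7.000,0.269)–(8.000,0.068)
cell (7,4): code 1001 → (8.000,4.753)–(7.000,4.556)
cell (8,0): code 0110 → (8.000,0.068)–(9.000,0.310)
cell (8,4): code 1001 → (9.000,4.507)–(8.000,4.753)
cell (9,0): code 0010 → (9.000,0.310)–(9.810,1.000)
cell (9,1): code 0111 → (9.810,1.000)–(10.000,1.360)
cell (9,3): code 1011 → (10.000,3.453)–(9.638,4.000)
cell (9,4): code 0001 → (9.638,4.000)–(9.000,4.507)
cell (10,1): code 0010 → (10.000,1.360)–(10.285,2.000)
cell (10,2): code 0011 → (10.285,2.000)–(10.238,3.000)
cell (10,3): code 0001 → (10.238,3.000)–(10.000,3.453)
total: 32 segments, chained into 2 closed loop(s), length Σ = 25.207307

segments=32 loops=2 length=25.207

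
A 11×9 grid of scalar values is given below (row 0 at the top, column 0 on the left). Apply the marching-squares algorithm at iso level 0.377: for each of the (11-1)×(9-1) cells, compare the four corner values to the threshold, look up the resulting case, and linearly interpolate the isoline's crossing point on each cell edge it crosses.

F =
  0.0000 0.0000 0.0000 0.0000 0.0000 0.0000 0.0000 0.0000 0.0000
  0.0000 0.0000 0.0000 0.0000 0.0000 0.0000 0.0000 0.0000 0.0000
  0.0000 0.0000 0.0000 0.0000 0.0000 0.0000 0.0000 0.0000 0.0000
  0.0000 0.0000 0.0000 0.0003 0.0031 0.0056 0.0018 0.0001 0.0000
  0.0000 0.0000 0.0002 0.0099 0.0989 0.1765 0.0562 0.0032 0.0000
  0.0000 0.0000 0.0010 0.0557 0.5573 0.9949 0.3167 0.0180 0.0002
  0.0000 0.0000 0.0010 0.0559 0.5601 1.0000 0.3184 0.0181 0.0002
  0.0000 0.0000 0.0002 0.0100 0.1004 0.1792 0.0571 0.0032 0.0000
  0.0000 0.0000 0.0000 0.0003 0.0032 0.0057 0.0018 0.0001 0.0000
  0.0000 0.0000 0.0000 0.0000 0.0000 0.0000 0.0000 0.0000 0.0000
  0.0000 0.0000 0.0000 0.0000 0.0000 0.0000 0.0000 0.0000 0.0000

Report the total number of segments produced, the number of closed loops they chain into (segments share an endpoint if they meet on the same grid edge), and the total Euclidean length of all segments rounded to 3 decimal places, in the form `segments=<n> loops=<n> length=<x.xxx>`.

cell (4,3): code 0100 → (4.607,4.000)–(5.000,3.641)
cell (4,4): code 1100 → (4.245,5.000)–(4.607,4.000)
cell (4,5): code 1000 → (5.000,5.911)–(4.245,5.000)
cell (5,3): code 0110 → (5.000,3.641)–(6.000,3.637)
cell (5,5): code 1001 → (6.000,5.914)–(5.000,5.911)
cell (6,3): code 0010 → (6.000,3.637)–(6.398,4.000)
cell (6,4): code 0011 → (6.398,4.000)–(6.759,5.000)
cell (6,5): code 0001 → (6.759,5.000)–(6.000,5.914)
total: 8 segments, chained into 1 closed loop(s), length Σ = 7.569663

segments=8 loops=1 length=7.570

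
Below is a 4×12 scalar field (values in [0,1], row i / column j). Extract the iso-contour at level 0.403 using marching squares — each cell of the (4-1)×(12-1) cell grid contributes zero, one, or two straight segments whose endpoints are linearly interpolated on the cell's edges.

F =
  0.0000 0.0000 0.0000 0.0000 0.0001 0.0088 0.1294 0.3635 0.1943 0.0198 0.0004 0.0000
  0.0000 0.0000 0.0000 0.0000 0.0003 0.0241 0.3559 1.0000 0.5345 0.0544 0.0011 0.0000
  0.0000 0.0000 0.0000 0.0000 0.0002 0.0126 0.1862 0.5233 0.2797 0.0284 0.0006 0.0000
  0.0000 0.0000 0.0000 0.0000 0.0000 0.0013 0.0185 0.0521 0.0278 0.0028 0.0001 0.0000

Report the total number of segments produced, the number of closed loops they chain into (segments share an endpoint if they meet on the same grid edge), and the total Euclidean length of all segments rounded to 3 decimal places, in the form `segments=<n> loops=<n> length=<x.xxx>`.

cell (0,6): code 0100 → (0.062,7.000)–(1.000,6.073)
cell (0,7): code 1100 → (0.613,8.000)–(0.062,7.000)
cell (0,8): code 1000 → (1.000,8.274)–(0.613,8.000)
cell (1,6): code 0110 → (1.000,6.073)–(2.000,6.643)
cell (1,7): code 1011 → (2.000,7.494)–(1.516,8.000)
cell (1,8): code 0001 → (1.516,8.000)–(1.000,8.274)
cell (2,6): code 0010 → (2.000,6.643)–(2.255,7.000)
cell (2,7): code 0001 → (2.255,7.000)–(2.000,7.494)
total: 8 segments, chained into 1 closed loop(s), length Σ = 6.364638

segments=8 loops=1 length=6.365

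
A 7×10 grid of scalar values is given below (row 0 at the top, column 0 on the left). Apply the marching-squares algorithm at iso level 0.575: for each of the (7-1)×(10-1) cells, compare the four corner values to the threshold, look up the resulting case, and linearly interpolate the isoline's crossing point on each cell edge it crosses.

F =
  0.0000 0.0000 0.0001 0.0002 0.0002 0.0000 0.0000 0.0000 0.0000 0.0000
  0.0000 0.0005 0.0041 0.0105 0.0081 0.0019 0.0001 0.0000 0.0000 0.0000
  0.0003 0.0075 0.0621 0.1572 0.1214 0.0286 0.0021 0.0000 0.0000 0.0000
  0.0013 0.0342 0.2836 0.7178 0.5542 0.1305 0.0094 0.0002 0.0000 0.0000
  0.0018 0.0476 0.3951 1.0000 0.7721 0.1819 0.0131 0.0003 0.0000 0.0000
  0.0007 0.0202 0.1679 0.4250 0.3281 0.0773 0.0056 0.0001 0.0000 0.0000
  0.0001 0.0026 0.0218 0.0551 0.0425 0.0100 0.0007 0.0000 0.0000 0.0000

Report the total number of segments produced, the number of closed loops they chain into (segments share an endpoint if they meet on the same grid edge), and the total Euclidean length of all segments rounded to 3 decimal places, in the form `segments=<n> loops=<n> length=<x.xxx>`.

cell (2,2): code 0100 → (2.745,3.000)–(3.000,2.671)
cell (2,3): code 1000 → (3.000,3.873)–(2.745,3.000)
cell (3,2): code 0110 → (3.000,2.671)–(4.000,2.297)
cell (3,3): code 1101 → (3.095,4.000)–(3.000,3.873)
cell (3,4): code 1000 → (4.000,4.334)–(3.095,4.000)
cell (4,2): code 0010 → (4.000,2.297)–(4.739,3.000)
cell (4,3): code 0011 → (4.739,3.000)–(4.444,4.000)
cell (4,4): code 0001 → (4.444,4.000)–(4.000,4.334)
total: 8 segments, chained into 1 closed loop(s), length Σ = 6.133973

segments=8 loops=1 length=6.134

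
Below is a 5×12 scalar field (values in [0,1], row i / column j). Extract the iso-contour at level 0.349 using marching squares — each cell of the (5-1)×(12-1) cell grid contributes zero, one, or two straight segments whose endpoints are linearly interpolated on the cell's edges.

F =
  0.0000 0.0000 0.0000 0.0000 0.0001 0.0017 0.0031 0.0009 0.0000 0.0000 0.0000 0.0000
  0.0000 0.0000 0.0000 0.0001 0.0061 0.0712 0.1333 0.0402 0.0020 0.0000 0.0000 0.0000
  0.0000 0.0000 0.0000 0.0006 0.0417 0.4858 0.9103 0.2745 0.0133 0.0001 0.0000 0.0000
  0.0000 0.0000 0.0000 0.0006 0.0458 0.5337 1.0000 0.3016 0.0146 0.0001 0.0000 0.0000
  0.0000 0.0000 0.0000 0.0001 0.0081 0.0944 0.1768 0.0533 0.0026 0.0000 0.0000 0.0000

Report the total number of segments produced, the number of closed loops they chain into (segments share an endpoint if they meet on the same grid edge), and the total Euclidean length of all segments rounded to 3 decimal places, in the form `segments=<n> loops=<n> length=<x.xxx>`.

segments=8 loops=1 length=7.525

cell (1,4): code 0100 → (1.670,5.000)–(2.000,4.692)
cell (1,5): code 1100 → (1.278,6.000)–(1.670,5.000)
cell (1,6): code 1000 → (2.000,6.883)–(1.278,6.000)
cell (2,4): code 0110 → (2.000,4.692)–(3.000,4.621)
cell (2,6): code 1001 → (3.000,6.932)–(2.000,6.883)
cell (3,4): code 0010 → (3.000,4.621)–(3.420,5.000)
cell (3,5): code 0011 → (3.420,5.000)–(3.791,6.000)
cell (3,6): code 0001 → (3.791,6.000)–(3.000,6.932)
total: 8 segments, chained into 1 closed loop(s), length Σ = 7.524598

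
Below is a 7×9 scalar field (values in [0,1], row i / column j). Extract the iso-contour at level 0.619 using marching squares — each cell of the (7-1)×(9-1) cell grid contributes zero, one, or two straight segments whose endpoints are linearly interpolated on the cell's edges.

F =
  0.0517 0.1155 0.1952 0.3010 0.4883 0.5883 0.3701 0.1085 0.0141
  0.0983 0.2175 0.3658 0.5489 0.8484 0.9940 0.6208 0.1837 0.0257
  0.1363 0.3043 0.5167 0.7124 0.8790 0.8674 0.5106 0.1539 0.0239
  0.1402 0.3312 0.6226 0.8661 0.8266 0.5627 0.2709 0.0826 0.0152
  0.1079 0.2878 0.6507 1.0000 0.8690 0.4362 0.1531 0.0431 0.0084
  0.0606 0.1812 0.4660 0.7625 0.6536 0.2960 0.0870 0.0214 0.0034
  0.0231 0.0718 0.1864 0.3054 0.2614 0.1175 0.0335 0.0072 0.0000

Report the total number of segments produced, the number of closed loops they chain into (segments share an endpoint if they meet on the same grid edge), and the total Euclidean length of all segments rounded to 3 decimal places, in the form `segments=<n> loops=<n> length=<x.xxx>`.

segments=20 loops=1 length=14.205

cell (0,3): code 0100 → (0.363,4.000)–(1.000,3.234)
cell (0,4): code 1100 → (0.076,5.000)–(0.363,4.000)
cell (0,5): code 1100 → (0.993,6.000)–(0.076,5.000)
cell (0,6): code 1000 → (1.000,6.004)–(0.993,6.000)
cell (1,2): code 0100 → (1.429,3.000)–(2.000,2.523)
cell (1,3): code 1110 → (1.000,3.234)–(1.429,3.000)
cell (1,5): code 1011 → (2.000,5.696)–(1.016,6.000)
cell (1,6): code 0001 → (1.016,6.000)–(1.000,6.004)
cell (2,1): code 0100 → (2.966,2.000)–(3.000,1.988)
cell (2,2): code 1110 → (2.000,2.523)–(2.966,2.000)
cell (2,4): code 1011 → (3.000,4.787)–(2.815,5.000)
cell (2,5): code 0001 → (2.815,5.000)–(2.000,5.696)
cell (3,1): code 0110 → (3.000,1.988)–(4.000,1.913)
cell (3,4): code 1001 → (4.000,4.578)–(3.000,4.787)
cell (4,1): code 0010 → (4.000,1.913)–(4.172,2.000)
cell (4,2): code 0111 → (4.172,2.000)–(5.000,2.516)
cell (4,4): code 1001 → (5.000,4.097)–(4.000,4.578)
cell (5,2): code 0010 → (5.000,2.516)–(5.314,3.000)
cell (5,3): code 0011 → (5.314,3.000)–(5.088,4.000)
cell (5,4): code 0001 → (5.088,4.000)–(5.000,4.097)
total: 20 segments, chained into 1 closed loop(s), length Σ = 14.205432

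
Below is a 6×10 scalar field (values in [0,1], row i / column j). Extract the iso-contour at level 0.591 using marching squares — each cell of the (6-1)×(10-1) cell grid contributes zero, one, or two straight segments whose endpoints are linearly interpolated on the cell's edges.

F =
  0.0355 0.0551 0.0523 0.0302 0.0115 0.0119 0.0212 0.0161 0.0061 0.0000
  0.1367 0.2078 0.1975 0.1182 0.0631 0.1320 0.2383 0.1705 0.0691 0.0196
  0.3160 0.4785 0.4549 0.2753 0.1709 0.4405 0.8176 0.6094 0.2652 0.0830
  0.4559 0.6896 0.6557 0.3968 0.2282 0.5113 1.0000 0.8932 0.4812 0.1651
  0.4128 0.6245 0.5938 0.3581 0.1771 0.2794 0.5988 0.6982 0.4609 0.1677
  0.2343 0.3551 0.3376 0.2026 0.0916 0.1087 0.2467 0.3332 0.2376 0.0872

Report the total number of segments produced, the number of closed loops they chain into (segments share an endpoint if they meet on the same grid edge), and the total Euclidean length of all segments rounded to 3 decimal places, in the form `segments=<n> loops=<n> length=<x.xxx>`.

segments=18 loops=2 length=13.350

cell (1,5): code 0100 → (1.609,6.000)–(2.000,5.399)
cell (1,6): code 1100 → (1.958,7.000)–(1.609,6.000)
cell (1,7): code 1000 → (2.000,7.053)–(1.958,7.000)
cell (2,0): code 0100 → (2.533,1.000)–(3.000,0.578)
cell (2,1): code 1100 → (2.678,2.000)–(2.533,1.000)
cell (2,2): code 1000 → (3.000,2.250)–(2.678,2.000)
cell (2,5): code 0110 → (2.000,5.399)–(3.000,5.163)
cell (2,7): code 1001 → (3.000,7.733)–(2.000,7.053)
cell (3,0): code 0110 → (3.000,0.578)–(4.000,0.842)
cell (3,2): code 1001 → (4.000,2.012)–(3.000,2.250)
cell (3,5): code 0110 → (3.000,5.163)–(4.000,5.976)
cell (3,7): code 1001 → (4.000,7.452)–(3.000,7.733)
cell (4,0): code 0010 → (4.000,0.842)–(4.124,1.000)
cell (4,1): code 0011 → (4.124,1.000)–(4.011,2.000)
cell (4,2): code 0001 → (4.011,2.000)–(4.000,2.012)
cell (4,5): code 0010 → (4.000,5.976)–(4.022,6.000)
cell (4,6): code 0011 → (4.022,6.000)–(4.294,7.000)
cell (4,7): code 0001 → (4.294,7.000)–(4.000,7.452)
total: 18 segments, chained into 2 closed loop(s), length Σ = 13.349914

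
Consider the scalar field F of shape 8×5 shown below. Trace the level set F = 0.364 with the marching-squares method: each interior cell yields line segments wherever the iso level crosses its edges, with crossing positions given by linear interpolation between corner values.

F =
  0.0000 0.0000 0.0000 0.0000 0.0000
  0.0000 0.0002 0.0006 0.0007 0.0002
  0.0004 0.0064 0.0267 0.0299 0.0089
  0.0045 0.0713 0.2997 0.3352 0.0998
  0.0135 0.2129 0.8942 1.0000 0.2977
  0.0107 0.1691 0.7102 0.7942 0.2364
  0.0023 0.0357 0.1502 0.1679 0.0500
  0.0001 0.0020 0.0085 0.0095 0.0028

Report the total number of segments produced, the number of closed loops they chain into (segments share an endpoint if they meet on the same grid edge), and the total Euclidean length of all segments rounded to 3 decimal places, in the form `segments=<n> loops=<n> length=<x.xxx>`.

cell (3,1): code 0100 → (3.108,2.000)–(4.000,1.222)
cell (3,2): code 1100 → (3.043,3.000)–(3.108,2.000)
cell (3,3): code 1000 → (4.000,3.906)–(3.043,3.000)
cell (4,1): code 0110 → (4.000,1.222)–(5.000,1.360)
cell (4,3): code 1001 → (5.000,3.771)–(4.000,3.906)
cell (5,1): code 0010 → (5.000,1.360)–(5.618,2.000)
cell (5,2): code 0011 → (5.618,2.000)–(5.687,3.000)
cell (5,3): code 0001 → (5.687,3.000)–(5.000,3.771)
total: 8 segments, chained into 1 closed loop(s), length Σ = 8.446405

segments=8 loops=1 length=8.446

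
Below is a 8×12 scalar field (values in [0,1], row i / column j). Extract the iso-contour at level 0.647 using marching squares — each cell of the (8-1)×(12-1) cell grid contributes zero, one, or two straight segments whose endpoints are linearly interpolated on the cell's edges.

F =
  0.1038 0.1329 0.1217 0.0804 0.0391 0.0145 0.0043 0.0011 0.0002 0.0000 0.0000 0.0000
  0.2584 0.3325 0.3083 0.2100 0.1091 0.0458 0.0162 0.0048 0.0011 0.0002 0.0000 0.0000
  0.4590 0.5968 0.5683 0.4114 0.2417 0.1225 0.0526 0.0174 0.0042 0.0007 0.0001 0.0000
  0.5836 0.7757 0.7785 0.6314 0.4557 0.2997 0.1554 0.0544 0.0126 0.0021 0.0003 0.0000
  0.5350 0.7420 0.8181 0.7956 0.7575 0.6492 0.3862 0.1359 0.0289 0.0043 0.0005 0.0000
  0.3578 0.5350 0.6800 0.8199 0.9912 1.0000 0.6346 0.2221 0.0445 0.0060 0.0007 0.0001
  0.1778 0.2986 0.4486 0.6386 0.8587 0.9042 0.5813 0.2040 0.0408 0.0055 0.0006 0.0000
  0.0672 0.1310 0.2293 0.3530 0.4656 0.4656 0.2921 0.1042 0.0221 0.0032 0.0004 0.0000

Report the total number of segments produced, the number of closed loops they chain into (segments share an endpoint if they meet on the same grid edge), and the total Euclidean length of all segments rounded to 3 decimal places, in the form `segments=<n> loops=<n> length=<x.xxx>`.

segments=18 loops=1 length=15.152

cell (2,0): code 0100 → (2.281,1.000)–(3.000,0.330)
cell (2,1): code 1100 → (2.374,2.000)–(2.281,1.000)
cell (2,2): code 1000 → (3.000,2.894)–(2.374,2.000)
cell (3,0): code 0110 → (3.000,0.330)–(4.000,0.541)
cell (3,2): code 1101 → (3.095,3.000)–(3.000,2.894)
cell (3,3): code 1100 → (3.634,4.000)–(3.095,3.000)
cell (3,4): code 1100 → (3.994,5.000)–(3.634,4.000)
cell (3,5): code 1000 → (4.000,5.008)–(3.994,5.000)
cell (4,0): code 0010 → (4.000,0.541)–(4.459,1.000)
cell (4,1): code 0111 → (4.459,1.000)–(5.000,1.772)
cell (4,5): code 1001 → (5.000,5.966)–(4.000,5.008)
cell (5,1): code 0010 → (5.000,1.772)–(5.143,2.000)
cell (5,2): code 0011 → (5.143,2.000)–(5.954,3.000)
cell (5,3): code 0111 → (5.954,3.000)–(6.000,3.038)
cell (5,5): code 1001 → (6.000,5.797)–(5.000,5.966)
cell (6,3): code 0010 → (6.000,3.038)–(6.539,4.000)
cell (6,4): code 0011 → (6.539,4.000)–(6.586,5.000)
cell (6,5): code 0001 → (6.586,5.000)–(6.000,5.797)
total: 18 segments, chained into 1 closed loop(s), length Σ = 15.151891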